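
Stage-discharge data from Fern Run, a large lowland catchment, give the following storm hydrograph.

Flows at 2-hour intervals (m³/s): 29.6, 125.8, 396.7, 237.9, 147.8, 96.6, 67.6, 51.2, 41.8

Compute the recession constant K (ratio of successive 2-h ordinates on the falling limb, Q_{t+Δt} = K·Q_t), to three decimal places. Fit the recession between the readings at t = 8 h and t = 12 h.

K ≈ 0.676

Using the recession-limb readings at t = 8 h and t = 12 h: Q falls from 147.8 to 67.6 m³/s over 2 intervals.
K = (Q₂/Q₁)^(1/2) = (67.6/147.8)^(1/2) = 0.676.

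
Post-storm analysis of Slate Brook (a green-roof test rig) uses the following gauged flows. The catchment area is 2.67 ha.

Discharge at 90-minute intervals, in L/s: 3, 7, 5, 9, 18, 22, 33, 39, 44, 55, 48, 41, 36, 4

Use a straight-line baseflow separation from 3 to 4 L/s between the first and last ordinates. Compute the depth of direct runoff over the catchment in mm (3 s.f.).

Direct runoff: 0.00, 3.92, 1.85, 5.77, 14.69, 18.62, 29.54, 35.46, 40.38, 51.31, 44.23, 37.15, 32.08, 0.00 L/s; ΣQ_DR = 315.0 L/s.
V = ΣQ_DR · Δt = 315.0 × 5400 s = 1.701 × 10^6 L.
Over A = 2.67 ha, depth = V / A = 63.7 mm.

d ≈ 63.7 mm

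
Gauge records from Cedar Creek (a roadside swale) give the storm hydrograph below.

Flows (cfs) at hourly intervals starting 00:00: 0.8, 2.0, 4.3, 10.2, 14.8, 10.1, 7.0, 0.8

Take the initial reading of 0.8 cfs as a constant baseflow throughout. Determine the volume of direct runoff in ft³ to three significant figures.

V ≈ 1.57 × 10^5 ft³

Direct-runoff ordinates (Q − Q_b): 0.0, 1.2, 3.5, 9.4, 14.0, 9.3, 6.2, 0.0 cfs.
ΣQ_DR = 43.60 cfs.
With Δt = 1 h = 3600 s, V = ΣQ_DR · Δt = 43.60 × 3600 = 1.57 × 10^5 ft³.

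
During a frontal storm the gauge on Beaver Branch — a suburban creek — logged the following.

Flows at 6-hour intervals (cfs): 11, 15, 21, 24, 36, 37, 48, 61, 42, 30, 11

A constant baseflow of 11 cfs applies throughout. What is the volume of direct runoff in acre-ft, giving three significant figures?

Direct-runoff ordinates (Q − Q_b): 0.0, 4.0, 10.0, 13.0, 25.0, 26.0, 37.0, 50.0, 31.0, 19.0, 0.0 cfs.
ΣQ_DR = 215.0 cfs.
With Δt = 6 h = 21600 s, V = ΣQ_DR · Δt = 215.0 × 21600 = 4.64 × 10^6 ft³ = 107 acre-ft.

V ≈ 107 acre-ft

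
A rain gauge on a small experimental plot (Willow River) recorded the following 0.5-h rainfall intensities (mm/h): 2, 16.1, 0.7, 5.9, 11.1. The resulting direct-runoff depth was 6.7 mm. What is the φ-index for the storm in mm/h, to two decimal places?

Only the 2 blocks with intensity above φ contribute runoff: 16.1, 11.1 mm/h.
Σ(I−φ)·Δt = d  ⇒  (16.1+11.1 − 2φ)·0.5 = 6.7
φ = (27.20 − 6.7/0.5) / 2 = 6.90 mm/h.

φ ≈ 6.90 mm/h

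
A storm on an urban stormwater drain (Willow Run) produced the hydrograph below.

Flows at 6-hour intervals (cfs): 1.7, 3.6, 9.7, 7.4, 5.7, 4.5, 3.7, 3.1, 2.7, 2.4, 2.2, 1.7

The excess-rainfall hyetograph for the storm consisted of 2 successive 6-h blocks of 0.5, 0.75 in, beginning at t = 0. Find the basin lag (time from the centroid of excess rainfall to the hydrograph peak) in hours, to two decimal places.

Centroid of excess rainfall: t_c = Σ P_i·t̄_i / ΣP_i = 6.6000 h (block centres at 3, 9 h).
Hydrograph peak occurs at t = 12 h, so basin lag t_L = 12 − 6.6000 = 5.40 h.

t_L ≈ 5.40 h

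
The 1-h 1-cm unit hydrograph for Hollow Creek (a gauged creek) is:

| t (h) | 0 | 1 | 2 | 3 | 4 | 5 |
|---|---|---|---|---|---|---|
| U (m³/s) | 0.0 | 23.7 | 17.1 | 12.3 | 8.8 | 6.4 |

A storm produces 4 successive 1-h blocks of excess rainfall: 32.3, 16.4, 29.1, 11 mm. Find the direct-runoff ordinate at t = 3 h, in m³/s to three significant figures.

By discrete convolution, Q_j = Σ (P_i / 10 mm) · U_{j−i}.
At t = 3 h (j=3): Q = (32.3/10)·12.3 + (16.4/10)·17.1 + (29.1/10)·23.7 + (11/10)·0.0 = 137 m³/s.

Q ≈ 137 m³/s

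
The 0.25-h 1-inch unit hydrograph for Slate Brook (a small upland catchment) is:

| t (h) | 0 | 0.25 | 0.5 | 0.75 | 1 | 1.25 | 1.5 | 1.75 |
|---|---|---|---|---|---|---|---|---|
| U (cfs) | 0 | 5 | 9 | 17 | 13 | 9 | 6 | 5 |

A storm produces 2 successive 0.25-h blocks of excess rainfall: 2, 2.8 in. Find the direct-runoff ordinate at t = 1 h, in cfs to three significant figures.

By discrete convolution, Q_j = Σ (P_i / 1 in) · U_{j−i}.
At t = 1 h (j=4): Q = (2/1)·13 + (2.8/1)·17 = 73.6 cfs.

Q ≈ 73.6 cfs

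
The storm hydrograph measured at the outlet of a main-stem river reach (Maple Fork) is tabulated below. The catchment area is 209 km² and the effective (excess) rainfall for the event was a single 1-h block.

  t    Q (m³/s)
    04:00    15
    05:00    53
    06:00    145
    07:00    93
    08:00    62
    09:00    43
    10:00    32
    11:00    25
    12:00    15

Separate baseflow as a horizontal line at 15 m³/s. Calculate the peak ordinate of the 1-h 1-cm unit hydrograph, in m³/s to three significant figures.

U_p ≈ 217 m³/s

Direct runoff: 0.0, 38.0, 130.0, 78.0, 47.0, 28.0, 17.0, 10.0, 0.0 m³/s; ΣQ_DR = 348.0 m³/s, peak = 130.0 m³/s.
Runoff depth d = ΣQ_DR·Δt / A = 348.0 × 3600 / (209 km²) = 5.994 mm.
The 1-cm UH is the DRH scaled by (10 mm)/d, so U_p = 130.0 × 10/5.994 = 217 m³/s.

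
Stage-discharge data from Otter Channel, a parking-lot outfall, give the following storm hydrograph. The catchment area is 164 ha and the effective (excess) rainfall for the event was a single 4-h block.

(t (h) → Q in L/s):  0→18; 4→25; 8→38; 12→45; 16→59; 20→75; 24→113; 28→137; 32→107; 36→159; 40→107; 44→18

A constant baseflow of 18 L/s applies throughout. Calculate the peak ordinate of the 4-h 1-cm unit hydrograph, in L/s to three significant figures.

Direct runoff: 0.0, 7.0, 20.0, 27.0, 41.0, 57.0, 95.0, 119.0, 89.0, 141.0, 89.0, 0.0 L/s; ΣQ_DR = 685.0 L/s, peak = 141.0 L/s.
Runoff depth d = ΣQ_DR·Δt / A = 685.0 × 14400 / (164 ha) = 6.015 mm.
The 1-cm UH is the DRH scaled by (10 mm)/d, so U_p = 141.0 × 10/6.015 = 234 L/s.

U_p ≈ 234 L/s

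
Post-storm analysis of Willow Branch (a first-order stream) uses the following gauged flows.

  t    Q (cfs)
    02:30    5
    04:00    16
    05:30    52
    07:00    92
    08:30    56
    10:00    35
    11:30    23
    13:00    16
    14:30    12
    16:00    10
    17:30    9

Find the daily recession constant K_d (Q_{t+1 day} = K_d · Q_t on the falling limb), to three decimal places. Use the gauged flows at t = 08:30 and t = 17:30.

K_d ≈ 0.008

Between t = 08:30 and t = 17:30 the flow falls from 56 to 9 cfs over 6×1.5 h = 9 h.
Per-interval ratio K = (9/56)^(1/6) = 0.7374; K_d = K^(24/1.5) = 0.008.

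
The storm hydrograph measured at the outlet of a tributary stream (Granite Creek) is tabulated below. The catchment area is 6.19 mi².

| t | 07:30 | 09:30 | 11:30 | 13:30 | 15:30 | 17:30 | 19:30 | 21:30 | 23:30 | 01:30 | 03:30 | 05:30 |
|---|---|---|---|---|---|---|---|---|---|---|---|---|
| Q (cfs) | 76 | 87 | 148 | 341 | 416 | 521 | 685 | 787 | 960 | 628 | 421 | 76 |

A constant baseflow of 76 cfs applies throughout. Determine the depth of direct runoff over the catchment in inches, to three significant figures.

d ≈ 2.12 in

Direct runoff: 0.0, 11.0, 72.0, 265.0, 340.0, 445.0, 609.0, 711.0, 884.0, 552.0, 345.0, 0.0 cfs; ΣQ_DR = 4234 cfs.
V = ΣQ_DR · Δt = 4234 × 7200 s = 3.048 × 10^7 ft³.
Over A = 6.19 mi², depth = V / A = 2.12 in.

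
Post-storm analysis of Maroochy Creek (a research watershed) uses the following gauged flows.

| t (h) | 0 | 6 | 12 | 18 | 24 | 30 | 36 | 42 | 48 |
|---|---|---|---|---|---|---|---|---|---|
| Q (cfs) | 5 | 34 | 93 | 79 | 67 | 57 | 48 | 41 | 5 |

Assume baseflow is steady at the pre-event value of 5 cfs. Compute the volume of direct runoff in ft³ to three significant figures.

V ≈ 8.29 × 10^6 ft³

Direct-runoff ordinates (Q − Q_b): 0.0, 29.0, 88.0, 74.0, 62.0, 52.0, 43.0, 36.0, 0.0 cfs.
ΣQ_DR = 384.0 cfs.
With Δt = 6 h = 21600 s, V = ΣQ_DR · Δt = 384.0 × 21600 = 8.29 × 10^6 ft³.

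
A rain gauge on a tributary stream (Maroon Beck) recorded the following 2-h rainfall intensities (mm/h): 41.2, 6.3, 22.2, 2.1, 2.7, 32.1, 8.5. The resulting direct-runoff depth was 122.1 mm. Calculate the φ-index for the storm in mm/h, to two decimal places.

φ ≈ 11.48 mm/h

Only the 3 blocks with intensity above φ contribute runoff: 41.2, 22.2, 32.1 mm/h.
Σ(I−φ)·Δt = d  ⇒  (41.2+22.2+32.1 − 3φ)·2 = 122.1
φ = (95.50 − 122.1/2) / 3 = 11.48 mm/h.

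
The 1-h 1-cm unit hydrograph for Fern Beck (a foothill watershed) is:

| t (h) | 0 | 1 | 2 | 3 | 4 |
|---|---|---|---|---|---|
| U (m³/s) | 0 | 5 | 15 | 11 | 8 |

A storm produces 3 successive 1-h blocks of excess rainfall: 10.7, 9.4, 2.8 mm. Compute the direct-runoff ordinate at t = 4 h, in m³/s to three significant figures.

Q ≈ 23.1 m³/s

By discrete convolution, Q_j = Σ (P_i / 10 mm) · U_{j−i}.
At t = 4 h (j=4): Q = (10.7/10)·8 + (9.4/10)·11 + (2.8/10)·15 = 23.1 m³/s.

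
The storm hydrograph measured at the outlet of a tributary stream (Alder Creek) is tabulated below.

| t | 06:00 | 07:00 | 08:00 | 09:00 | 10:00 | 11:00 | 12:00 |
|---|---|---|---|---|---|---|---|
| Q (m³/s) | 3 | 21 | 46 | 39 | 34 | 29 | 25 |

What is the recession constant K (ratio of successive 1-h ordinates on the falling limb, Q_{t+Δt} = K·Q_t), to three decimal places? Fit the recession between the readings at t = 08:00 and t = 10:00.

K ≈ 0.860

Using the recession-limb readings at t = 08:00 and t = 10:00: Q falls from 46 to 34 m³/s over 2 intervals.
K = (Q₂/Q₁)^(1/2) = (34/46)^(1/2) = 0.860.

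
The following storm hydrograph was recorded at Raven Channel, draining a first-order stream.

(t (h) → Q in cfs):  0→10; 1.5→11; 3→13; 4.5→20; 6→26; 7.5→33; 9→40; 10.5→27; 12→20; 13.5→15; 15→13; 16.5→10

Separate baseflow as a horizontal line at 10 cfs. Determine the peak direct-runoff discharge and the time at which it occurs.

Q_p = 30.0 cfs at t = 9 h

Subtracting baseflow gives direct-runoff ordinates: 0.0, 1.0, 3.0, 10.0, 16.0, 23.0, 30.0, 17.0, 10.0, 5.0, 3.0, 0.0 cfs.
The maximum is 30.0 cfs, occurring at the reading for t = 9 h.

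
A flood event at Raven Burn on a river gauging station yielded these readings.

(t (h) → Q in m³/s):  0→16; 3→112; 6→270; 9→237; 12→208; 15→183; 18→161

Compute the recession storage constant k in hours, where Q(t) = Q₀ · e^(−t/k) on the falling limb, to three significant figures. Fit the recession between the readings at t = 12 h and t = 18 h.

On the falling limb, Q drops from 208 to 161 m³/s between t = 12 h and t = 18 h (Δt = 6 h).
k = −Δt / ln(Q₂/Q₁) = −6 / ln(161/208) = 23.4 h.

k ≈ 23.4 h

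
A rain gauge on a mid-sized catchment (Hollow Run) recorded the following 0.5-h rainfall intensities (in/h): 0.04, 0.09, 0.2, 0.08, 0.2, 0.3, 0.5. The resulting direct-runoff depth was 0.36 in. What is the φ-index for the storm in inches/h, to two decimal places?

φ ≈ 0.12 in/h

Only the 4 blocks with intensity above φ contribute runoff: 0.2, 0.2, 0.3, 0.5 in/h.
Σ(I−φ)·Δt = d  ⇒  (0.2+0.2+0.3+0.5 − 4φ)·0.5 = 0.36
φ = (1.200 − 0.36/0.5) / 4 = 0.12 in/h.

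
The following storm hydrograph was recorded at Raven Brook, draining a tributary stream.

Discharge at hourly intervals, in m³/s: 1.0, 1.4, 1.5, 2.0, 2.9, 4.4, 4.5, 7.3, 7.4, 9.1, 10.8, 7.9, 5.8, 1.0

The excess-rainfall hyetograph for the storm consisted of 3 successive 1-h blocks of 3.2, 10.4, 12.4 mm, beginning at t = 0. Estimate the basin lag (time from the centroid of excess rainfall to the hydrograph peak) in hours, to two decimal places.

Centroid of excess rainfall: t_c = Σ P_i·t̄_i / ΣP_i = 1.8538 h (block centres at 0.5, 1.5, 2.5 h).
Hydrograph peak occurs at t = 10 h, so basin lag t_L = 10 − 1.8538 = 8.15 h.

t_L ≈ 8.15 h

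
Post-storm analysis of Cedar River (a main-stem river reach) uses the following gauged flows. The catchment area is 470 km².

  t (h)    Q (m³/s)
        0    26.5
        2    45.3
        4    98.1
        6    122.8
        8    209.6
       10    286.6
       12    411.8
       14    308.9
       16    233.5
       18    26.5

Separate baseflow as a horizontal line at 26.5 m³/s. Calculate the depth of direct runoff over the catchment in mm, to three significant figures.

d ≈ 23.0 mm

Direct runoff: 0.0, 18.8, 71.6, 96.3, 183.1, 260.1, 385.3, 282.4, 207.0, 0.0 m³/s; ΣQ_DR = 1505 m³/s.
V = ΣQ_DR · Δt = 1505 × 7200 s = 1.083 × 10^7 m³.
Over A = 470 km², depth = V / A = 23.0 mm.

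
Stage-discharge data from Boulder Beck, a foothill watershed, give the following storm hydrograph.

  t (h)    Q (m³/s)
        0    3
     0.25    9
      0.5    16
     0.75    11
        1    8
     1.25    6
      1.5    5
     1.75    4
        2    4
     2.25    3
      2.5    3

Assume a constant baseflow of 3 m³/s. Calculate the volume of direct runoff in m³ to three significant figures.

V ≈ 35100 m³

Direct-runoff ordinates (Q − Q_b): 0.0, 6.0, 13.0, 8.0, 5.0, 3.0, 2.0, 1.0, 1.0, 0.0, 0.0 m³/s.
ΣQ_DR = 39.00 m³/s.
With Δt = 0.25 h = 900 s, V = ΣQ_DR · Δt = 39.00 × 900 = 35100 m³.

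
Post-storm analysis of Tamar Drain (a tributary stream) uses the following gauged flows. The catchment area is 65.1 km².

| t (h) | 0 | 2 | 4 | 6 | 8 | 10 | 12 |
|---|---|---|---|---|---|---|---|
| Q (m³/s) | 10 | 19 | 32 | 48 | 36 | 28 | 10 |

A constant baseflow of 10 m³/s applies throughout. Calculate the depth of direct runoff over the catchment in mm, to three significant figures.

Direct runoff: 0.0, 9.0, 22.0, 38.0, 26.0, 18.0, 0.0 m³/s; ΣQ_DR = 113.0 m³/s.
V = ΣQ_DR · Δt = 113.0 × 7200 s = 8.136 × 10^5 m³.
Over A = 65.1 km², depth = V / A = 12.5 mm.

d ≈ 12.5 mm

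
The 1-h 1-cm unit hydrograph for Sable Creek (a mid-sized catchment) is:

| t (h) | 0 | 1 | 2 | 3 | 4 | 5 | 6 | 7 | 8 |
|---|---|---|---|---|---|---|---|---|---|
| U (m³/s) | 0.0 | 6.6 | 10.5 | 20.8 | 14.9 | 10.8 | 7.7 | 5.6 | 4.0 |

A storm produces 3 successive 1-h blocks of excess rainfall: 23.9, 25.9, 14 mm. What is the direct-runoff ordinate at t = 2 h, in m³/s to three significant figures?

By discrete convolution, Q_j = Σ (P_i / 10 mm) · U_{j−i}.
At t = 2 h (j=2): Q = (23.9/10)·10.5 + (25.9/10)·6.6 + (14/10)·0.0 = 42.2 m³/s.

Q ≈ 42.2 m³/s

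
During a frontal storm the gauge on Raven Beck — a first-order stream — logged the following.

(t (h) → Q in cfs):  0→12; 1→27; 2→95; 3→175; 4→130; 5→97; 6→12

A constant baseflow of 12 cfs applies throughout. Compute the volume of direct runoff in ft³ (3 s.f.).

Direct-runoff ordinates (Q − Q_b): 0.0, 15.0, 83.0, 163.0, 118.0, 85.0, 0.0 cfs.
ΣQ_DR = 464.0 cfs.
With Δt = 1 h = 3600 s, V = ΣQ_DR · Δt = 464.0 × 3600 = 1.67 × 10^6 ft³.

V ≈ 1.67 × 10^6 ft³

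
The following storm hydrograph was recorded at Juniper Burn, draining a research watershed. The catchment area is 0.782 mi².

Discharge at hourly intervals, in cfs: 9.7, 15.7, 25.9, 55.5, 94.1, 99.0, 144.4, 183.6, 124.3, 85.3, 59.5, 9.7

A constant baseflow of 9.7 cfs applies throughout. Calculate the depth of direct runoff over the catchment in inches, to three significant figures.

d ≈ 1.57 in

Direct runoff: 0.0, 6.0, 16.2, 45.8, 84.4, 89.3, 134.7, 173.9, 114.6, 75.6, 49.8, 0.0 cfs; ΣQ_DR = 790.3 cfs.
V = ΣQ_DR · Δt = 790.3 × 3600 s = 2.845 × 10^6 ft³.
Over A = 0.782 mi², depth = V / A = 1.57 in.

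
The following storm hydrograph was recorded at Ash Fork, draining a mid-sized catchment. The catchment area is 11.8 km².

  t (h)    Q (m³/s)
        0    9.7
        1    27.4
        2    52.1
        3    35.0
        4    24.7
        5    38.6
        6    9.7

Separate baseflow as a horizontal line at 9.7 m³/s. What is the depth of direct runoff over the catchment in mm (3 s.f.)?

Direct runoff: 0.0, 17.7, 42.4, 25.3, 15.0, 28.9, 0.0 m³/s; ΣQ_DR = 129.3 m³/s.
V = ΣQ_DR · Δt = 129.3 × 3600 s = 4.655 × 10^5 m³.
Over A = 11.8 km², depth = V / A = 39.4 mm.

d ≈ 39.4 mm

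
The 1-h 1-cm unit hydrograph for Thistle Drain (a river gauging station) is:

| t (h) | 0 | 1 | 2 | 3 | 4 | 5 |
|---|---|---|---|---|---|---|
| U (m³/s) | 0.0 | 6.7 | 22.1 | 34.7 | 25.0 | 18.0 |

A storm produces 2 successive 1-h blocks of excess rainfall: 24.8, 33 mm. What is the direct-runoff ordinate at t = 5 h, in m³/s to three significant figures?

By discrete convolution, Q_j = Σ (P_i / 10 mm) · U_{j−i}.
At t = 5 h (j=5): Q = (24.8/10)·18.0 + (33/10)·25.0 = 127 m³/s.

Q ≈ 127 m³/s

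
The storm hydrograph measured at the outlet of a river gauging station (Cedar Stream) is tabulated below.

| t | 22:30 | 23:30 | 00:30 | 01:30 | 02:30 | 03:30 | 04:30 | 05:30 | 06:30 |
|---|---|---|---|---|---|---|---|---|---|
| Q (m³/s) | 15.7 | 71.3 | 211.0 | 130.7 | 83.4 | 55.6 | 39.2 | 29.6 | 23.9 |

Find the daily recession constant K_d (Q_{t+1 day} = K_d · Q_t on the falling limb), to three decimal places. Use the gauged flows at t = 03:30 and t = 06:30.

Between t = 03:30 and t = 06:30 the flow falls from 55.6 to 23.9 m³/s over 3×1 h = 3 h.
Per-interval ratio K = (23.9/55.6)^(1/3) = 0.7547; K_d = K^(24/1) = 0.001.

K_d ≈ 0.001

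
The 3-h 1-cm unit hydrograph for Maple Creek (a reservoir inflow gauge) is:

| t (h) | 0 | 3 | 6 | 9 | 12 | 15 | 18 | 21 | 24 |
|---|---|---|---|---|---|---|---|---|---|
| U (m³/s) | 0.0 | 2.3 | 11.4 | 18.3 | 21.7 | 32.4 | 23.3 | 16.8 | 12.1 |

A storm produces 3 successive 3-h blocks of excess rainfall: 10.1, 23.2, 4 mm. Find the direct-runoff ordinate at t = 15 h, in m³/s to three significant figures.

By discrete convolution, Q_j = Σ (P_i / 10 mm) · U_{j−i}.
At t = 15 h (j=5): Q = (10.1/10)·32.4 + (23.2/10)·21.7 + (4/10)·18.3 = 90.4 m³/s.

Q ≈ 90.4 m³/s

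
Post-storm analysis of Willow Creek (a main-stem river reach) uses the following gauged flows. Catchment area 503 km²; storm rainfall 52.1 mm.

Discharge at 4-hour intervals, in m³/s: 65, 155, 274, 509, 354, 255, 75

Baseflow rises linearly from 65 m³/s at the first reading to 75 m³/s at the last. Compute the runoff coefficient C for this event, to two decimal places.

C ≈ 0.66

ΣQ_DR = 1197 m³/s; V = ΣQ_DR·Δt = 1.724 × 10^7 m³.
Runoff depth d = V / A = 34.27 mm.
C = d / P = 34.27 / 52.1 = 0.66.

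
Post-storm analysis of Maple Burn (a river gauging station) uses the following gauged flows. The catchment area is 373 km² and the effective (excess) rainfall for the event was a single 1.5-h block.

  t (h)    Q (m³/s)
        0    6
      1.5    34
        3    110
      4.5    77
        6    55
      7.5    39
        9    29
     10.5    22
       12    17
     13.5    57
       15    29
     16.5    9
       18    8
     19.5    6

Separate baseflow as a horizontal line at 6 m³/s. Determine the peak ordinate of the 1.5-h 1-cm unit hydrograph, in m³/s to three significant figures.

Direct runoff: 0.0, 28.0, 104.0, 71.0, 49.0, 33.0, 23.0, 16.0, 11.0, 51.0, 23.0, 3.0, 2.0, 0.0 m³/s; ΣQ_DR = 414.0 m³/s, peak = 104.0 m³/s.
Runoff depth d = ΣQ_DR·Δt / A = 414.0 × 5400 / (373 km²) = 5.994 mm.
The 1-cm UH is the DRH scaled by (10 mm)/d, so U_p = 104.0 × 10/5.994 = 174 m³/s.

U_p ≈ 174 m³/s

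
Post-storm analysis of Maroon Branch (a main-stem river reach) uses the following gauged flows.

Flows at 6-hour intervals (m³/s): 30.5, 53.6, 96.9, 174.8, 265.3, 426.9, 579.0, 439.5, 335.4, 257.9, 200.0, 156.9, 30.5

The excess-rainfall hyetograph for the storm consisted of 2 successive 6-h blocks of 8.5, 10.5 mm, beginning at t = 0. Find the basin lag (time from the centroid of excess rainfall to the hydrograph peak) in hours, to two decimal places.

Centroid of excess rainfall: t_c = Σ P_i·t̄_i / ΣP_i = 6.3158 h (block centres at 3, 9 h).
Hydrograph peak occurs at t = 36 h, so basin lag t_L = 36 − 6.3158 = 29.68 h.

t_L ≈ 29.68 h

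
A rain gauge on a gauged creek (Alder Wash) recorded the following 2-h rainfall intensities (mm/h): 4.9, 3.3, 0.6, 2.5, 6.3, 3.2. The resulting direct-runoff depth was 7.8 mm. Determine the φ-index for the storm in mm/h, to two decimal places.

Only the 2 blocks with intensity above φ contribute runoff: 4.9, 6.3 mm/h.
Σ(I−φ)·Δt = d  ⇒  (4.9+6.3 − 2φ)·2 = 7.8
φ = (11.20 − 7.8/2) / 2 = 3.65 mm/h.

φ ≈ 3.65 mm/h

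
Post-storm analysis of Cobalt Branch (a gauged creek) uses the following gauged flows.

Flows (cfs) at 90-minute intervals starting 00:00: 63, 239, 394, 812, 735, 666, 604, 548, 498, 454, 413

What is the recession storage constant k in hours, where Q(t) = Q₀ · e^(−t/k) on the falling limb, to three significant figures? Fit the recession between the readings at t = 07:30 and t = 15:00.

On the falling limb, Q drops from 666 to 413 cfs between t = 07:30 and t = 15:00 (Δt = 7.5 h).
k = −Δt / ln(Q₂/Q₁) = −7.5 / ln(413/666) = 15.7 h.

k ≈ 15.7 h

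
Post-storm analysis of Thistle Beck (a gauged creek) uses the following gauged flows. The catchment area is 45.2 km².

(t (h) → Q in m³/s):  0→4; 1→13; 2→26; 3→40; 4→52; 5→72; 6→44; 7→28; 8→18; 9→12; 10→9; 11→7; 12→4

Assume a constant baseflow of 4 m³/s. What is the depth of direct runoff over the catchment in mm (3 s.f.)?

d ≈ 22.1 mm

Direct runoff: 0.0, 9.0, 22.0, 36.0, 48.0, 68.0, 40.0, 24.0, 14.0, 8.0, 5.0, 3.0, 0.0 m³/s; ΣQ_DR = 277.0 m³/s.
V = ΣQ_DR · Δt = 277.0 × 3600 s = 9.972 × 10^5 m³.
Over A = 45.2 km², depth = V / A = 22.1 mm.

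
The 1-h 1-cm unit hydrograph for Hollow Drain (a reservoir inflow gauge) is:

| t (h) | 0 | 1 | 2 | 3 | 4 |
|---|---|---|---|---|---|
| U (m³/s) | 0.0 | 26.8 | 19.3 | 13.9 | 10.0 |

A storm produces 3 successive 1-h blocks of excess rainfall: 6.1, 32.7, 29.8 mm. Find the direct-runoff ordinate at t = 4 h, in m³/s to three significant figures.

By discrete convolution, Q_j = Σ (P_i / 10 mm) · U_{j−i}.
At t = 4 h (j=4): Q = (6.1/10)·10.0 + (32.7/10)·13.9 + (29.8/10)·19.3 = 109 m³/s.

Q ≈ 109 m³/s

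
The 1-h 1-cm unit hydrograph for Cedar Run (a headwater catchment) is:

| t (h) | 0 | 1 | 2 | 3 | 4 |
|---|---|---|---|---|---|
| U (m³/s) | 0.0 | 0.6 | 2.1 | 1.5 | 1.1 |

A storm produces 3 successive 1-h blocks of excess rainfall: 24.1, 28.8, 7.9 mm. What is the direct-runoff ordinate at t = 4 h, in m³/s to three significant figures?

By discrete convolution, Q_j = Σ (P_i / 10 mm) · U_{j−i}.
At t = 4 h (j=4): Q = (24.1/10)·1.1 + (28.8/10)·1.5 + (7.9/10)·2.1 = 8.63 m³/s.

Q ≈ 8.63 m³/s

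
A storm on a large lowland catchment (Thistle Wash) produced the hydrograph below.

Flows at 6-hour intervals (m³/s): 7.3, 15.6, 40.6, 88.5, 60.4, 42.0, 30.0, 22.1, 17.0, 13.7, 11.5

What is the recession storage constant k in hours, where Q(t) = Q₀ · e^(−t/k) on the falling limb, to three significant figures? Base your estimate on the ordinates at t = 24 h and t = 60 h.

On the falling limb, Q drops from 60.4 to 11.5 m³/s between t = 24 h and t = 60 h (Δt = 36 h).
k = −Δt / ln(Q₂/Q₁) = −36 / ln(11.5/60.4) = 21.7 h.

k ≈ 21.7 h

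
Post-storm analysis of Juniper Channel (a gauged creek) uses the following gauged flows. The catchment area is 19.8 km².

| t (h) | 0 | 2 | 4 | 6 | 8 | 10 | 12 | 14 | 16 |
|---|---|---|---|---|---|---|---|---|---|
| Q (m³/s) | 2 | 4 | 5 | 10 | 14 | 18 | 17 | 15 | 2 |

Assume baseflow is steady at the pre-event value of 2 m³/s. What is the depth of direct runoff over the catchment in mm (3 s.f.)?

Direct runoff: 0.0, 2.0, 3.0, 8.0, 12.0, 16.0, 15.0, 13.0, 0.0 m³/s; ΣQ_DR = 69.00 m³/s.
V = ΣQ_DR · Δt = 69.00 × 7200 s = 4.968 × 10^5 m³.
Over A = 19.8 km², depth = V / A = 25.1 mm.

d ≈ 25.1 mm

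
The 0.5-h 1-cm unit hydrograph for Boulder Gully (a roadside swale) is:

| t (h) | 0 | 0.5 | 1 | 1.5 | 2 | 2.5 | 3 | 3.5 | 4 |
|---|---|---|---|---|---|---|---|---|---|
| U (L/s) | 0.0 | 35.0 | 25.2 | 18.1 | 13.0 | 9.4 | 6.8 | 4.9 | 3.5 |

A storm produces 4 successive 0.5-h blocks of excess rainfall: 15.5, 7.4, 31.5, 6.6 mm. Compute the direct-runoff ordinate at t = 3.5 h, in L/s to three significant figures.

Q ≈ 50.8 L/s

By discrete convolution, Q_j = Σ (P_i / 10 mm) · U_{j−i}.
At t = 3.5 h (j=7): Q = (15.5/10)·4.9 + (7.4/10)·6.8 + (31.5/10)·9.4 + (6.6/10)·13.0 = 50.8 L/s.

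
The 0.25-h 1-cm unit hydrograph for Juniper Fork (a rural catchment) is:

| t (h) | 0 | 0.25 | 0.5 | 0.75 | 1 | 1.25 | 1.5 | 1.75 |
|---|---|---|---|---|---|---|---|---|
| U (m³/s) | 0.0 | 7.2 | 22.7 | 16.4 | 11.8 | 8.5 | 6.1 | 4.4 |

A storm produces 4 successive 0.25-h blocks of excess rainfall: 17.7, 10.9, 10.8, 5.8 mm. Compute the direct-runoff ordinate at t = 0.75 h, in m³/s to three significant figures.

Q ≈ 61.5 m³/s

By discrete convolution, Q_j = Σ (P_i / 10 mm) · U_{j−i}.
At t = 0.75 h (j=3): Q = (17.7/10)·16.4 + (10.9/10)·22.7 + (10.8/10)·7.2 + (5.8/10)·0.0 = 61.5 m³/s.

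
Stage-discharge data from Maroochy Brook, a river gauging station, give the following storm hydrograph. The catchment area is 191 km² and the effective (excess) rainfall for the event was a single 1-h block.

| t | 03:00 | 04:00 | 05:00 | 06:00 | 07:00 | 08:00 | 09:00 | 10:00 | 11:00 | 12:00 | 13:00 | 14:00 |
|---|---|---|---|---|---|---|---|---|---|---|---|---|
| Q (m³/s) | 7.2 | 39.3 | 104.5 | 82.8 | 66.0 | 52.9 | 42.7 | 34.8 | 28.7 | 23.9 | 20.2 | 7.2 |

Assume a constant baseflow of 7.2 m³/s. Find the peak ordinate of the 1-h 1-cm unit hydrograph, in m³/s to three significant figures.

Direct runoff: 0.0, 32.1, 97.3, 75.6, 58.8, 45.7, 35.5, 27.6, 21.5, 16.7, 13.0, 0.0 m³/s; ΣQ_DR = 423.8 m³/s, peak = 97.3 m³/s.
Runoff depth d = ΣQ_DR·Δt / A = 423.8 × 3600 / (191 km²) = 7.988 mm.
The 1-cm UH is the DRH scaled by (10 mm)/d, so U_p = 97.3 × 10/7.988 = 122 m³/s.

U_p ≈ 122 m³/s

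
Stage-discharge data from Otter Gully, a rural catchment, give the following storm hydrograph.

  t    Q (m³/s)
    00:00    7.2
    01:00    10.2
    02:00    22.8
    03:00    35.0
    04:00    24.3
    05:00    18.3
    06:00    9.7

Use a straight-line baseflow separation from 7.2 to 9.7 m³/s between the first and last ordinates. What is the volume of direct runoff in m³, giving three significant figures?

V ≈ 2.46 × 10^5 m³

Direct-runoff ordinates (Q − Q_b): 0.00, 2.58, 14.77, 26.55, 15.43, 9.02, 0.00 m³/s.
ΣQ_DR = 68.35 m³/s.
With Δt = 1 h = 3600 s, V = ΣQ_DR · Δt = 68.35 × 3600 = 2.46 × 10^5 m³.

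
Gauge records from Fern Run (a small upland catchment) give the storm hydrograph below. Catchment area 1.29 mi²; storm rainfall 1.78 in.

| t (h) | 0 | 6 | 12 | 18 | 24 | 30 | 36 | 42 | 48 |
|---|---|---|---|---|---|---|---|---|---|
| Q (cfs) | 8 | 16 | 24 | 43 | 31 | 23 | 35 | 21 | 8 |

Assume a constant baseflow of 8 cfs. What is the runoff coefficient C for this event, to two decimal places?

ΣQ_DR = 137.0 cfs; V = ΣQ_DR·Δt = 2.959 × 10^6 ft³.
Runoff depth d = V / A = 0.9874 in.
C = d / P = 0.9874 / 1.78 = 0.55.

C ≈ 0.55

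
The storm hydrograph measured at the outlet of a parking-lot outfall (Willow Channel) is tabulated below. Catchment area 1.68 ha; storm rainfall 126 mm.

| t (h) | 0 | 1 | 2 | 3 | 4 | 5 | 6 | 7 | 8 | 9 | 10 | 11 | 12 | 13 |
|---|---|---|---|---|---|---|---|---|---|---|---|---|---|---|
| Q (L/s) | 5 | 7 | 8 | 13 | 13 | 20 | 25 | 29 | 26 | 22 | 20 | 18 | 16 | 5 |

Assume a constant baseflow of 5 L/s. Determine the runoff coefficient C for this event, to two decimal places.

C ≈ 0.27

ΣQ_DR = 157.0 L/s; V = ΣQ_DR·Δt = 5.652 × 10^5 L.
Runoff depth d = V / A = 33.64 mm.
C = d / P = 33.64 / 126 = 0.27.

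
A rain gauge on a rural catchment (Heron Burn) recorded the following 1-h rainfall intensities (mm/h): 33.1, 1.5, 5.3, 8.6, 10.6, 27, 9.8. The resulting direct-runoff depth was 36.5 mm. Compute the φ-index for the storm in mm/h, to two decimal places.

Only the 2 blocks with intensity above φ contribute runoff: 33.1, 27 mm/h.
Σ(I−φ)·Δt = d  ⇒  (33.1+27 − 2φ)·1 = 36.5
φ = (60.10 − 36.5/1) / 2 = 11.80 mm/h.

φ ≈ 11.80 mm/h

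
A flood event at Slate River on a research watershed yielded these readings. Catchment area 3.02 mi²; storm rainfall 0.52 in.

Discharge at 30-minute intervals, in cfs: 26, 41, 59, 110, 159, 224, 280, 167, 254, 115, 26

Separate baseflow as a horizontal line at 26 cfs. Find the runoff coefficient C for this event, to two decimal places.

C ≈ 0.58

ΣQ_DR = 1175 cfs; V = ΣQ_DR·Δt = 2.115 × 10^6 ft³.
Runoff depth d = V / A = 0.3015 in.
C = d / P = 0.3015 / 0.52 = 0.58.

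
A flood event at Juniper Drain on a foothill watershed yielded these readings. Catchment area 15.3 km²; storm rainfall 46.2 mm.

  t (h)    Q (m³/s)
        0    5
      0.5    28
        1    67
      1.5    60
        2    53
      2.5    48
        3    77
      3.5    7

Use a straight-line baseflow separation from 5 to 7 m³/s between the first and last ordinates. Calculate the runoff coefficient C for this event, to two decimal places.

C ≈ 0.76

ΣQ_DR = 297.0 m³/s; V = ΣQ_DR·Δt = 5.346 × 10^5 m³.
Runoff depth d = V / A = 34.94 mm.
C = d / P = 34.94 / 46.2 = 0.76.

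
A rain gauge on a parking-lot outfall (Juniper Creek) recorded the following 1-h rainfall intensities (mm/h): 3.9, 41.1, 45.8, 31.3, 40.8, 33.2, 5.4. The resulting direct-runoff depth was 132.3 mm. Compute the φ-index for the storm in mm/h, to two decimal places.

Only the 5 blocks with intensity above φ contribute runoff: 41.1, 45.8, 31.3, 40.8, 33.2 mm/h.
Σ(I−φ)·Δt = d  ⇒  (41.1+45.8+31.3+40.8+33.2 − 5φ)·1 = 132.3
φ = (192.2 − 132.3/1) / 5 = 11.98 mm/h.

φ ≈ 11.98 mm/h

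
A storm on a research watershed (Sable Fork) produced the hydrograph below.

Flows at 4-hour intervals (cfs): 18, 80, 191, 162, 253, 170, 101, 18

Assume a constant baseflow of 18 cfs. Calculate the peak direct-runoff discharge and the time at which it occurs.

Q_p = 235.0 cfs at t = 16 h

Subtracting baseflow gives direct-runoff ordinates: 0.0, 62.0, 173.0, 144.0, 235.0, 152.0, 83.0, 0.0 cfs.
The maximum is 235.0 cfs, occurring at the reading for t = 16 h.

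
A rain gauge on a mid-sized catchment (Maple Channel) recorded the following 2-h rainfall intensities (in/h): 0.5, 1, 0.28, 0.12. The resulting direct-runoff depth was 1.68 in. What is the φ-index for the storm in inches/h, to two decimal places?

φ ≈ 0.33 in/h

Only the 2 blocks with intensity above φ contribute runoff: 0.5, 1 in/h.
Σ(I−φ)·Δt = d  ⇒  (0.5+1 − 2φ)·2 = 1.68
φ = (1.500 − 1.68/2) / 2 = 0.33 in/h.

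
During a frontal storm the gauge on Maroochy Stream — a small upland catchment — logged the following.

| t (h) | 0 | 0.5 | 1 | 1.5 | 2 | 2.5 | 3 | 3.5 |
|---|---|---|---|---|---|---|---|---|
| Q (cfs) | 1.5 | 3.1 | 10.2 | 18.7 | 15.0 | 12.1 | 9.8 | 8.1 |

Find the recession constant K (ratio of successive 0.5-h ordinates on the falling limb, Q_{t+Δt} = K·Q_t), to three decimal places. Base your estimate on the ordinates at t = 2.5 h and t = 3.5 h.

Using the recession-limb readings at t = 2.5 h and t = 3.5 h: Q falls from 12.1 to 8.1 cfs over 2 intervals.
K = (Q₂/Q₁)^(1/2) = (8.1/12.1)^(1/2) = 0.818.

K ≈ 0.818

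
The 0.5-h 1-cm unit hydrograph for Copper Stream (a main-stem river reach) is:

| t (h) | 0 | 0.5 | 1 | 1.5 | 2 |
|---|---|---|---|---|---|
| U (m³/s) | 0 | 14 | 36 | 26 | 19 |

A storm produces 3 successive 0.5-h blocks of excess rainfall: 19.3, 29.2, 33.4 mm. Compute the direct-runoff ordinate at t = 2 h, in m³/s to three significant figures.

Q ≈ 233 m³/s

By discrete convolution, Q_j = Σ (P_i / 10 mm) · U_{j−i}.
At t = 2 h (j=4): Q = (19.3/10)·19 + (29.2/10)·26 + (33.4/10)·36 = 233 m³/s.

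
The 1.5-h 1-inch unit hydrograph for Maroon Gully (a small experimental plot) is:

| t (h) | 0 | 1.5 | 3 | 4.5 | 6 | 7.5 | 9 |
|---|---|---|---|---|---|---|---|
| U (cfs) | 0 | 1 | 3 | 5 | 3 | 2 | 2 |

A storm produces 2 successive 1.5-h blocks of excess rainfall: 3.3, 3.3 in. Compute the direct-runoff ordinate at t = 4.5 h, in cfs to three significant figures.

By discrete convolution, Q_j = Σ (P_i / 1 in) · U_{j−i}.
At t = 4.5 h (j=3): Q = (3.3/1)·5 + (3.3/1)·3 = 26.4 cfs.

Q ≈ 26.4 cfs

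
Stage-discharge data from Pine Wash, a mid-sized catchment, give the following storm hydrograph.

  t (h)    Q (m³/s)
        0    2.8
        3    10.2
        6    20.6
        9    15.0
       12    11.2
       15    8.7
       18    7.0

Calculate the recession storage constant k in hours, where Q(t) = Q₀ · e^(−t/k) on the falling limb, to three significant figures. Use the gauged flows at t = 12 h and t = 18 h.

On the falling limb, Q drops from 11.2 to 7.0 m³/s between t = 12 h and t = 18 h (Δt = 6 h).
k = −Δt / ln(Q₂/Q₁) = −6 / ln(7.0/11.2) = 12.8 h.

k ≈ 12.8 h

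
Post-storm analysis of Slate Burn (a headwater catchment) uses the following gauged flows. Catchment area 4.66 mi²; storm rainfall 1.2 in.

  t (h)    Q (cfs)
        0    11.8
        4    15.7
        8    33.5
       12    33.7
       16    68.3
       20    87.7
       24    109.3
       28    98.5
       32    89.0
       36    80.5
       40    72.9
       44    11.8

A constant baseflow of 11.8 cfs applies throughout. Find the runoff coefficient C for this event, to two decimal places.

ΣQ_DR = 571.1 cfs; V = ΣQ_DR·Δt = 8.224 × 10^6 ft³.
Runoff depth d = V / A = 0.7596 in.
C = d / P = 0.7596 / 1.2 = 0.63.

C ≈ 0.63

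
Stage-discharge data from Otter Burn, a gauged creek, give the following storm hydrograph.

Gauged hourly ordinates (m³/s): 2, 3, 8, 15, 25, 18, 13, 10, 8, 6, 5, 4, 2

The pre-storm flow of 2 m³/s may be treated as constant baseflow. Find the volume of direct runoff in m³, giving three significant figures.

Direct-runoff ordinates (Q − Q_b): 0.0, 1.0, 6.0, 13.0, 23.0, 16.0, 11.0, 8.0, 6.0, 4.0, 3.0, 2.0, 0.0 m³/s.
ΣQ_DR = 93.00 m³/s.
With Δt = 1 h = 3600 s, V = ΣQ_DR · Δt = 93.00 × 3600 = 3.35 × 10^5 m³.

V ≈ 3.35 × 10^5 m³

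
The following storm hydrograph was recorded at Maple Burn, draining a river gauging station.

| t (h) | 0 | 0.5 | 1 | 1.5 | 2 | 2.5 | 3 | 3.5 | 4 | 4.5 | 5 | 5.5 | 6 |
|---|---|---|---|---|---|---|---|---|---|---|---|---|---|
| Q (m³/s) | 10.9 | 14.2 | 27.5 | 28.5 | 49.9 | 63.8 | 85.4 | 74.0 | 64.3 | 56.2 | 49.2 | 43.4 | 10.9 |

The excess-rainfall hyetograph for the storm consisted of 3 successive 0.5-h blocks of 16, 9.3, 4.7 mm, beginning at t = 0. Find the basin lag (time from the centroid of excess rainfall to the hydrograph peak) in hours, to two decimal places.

Centroid of excess rainfall: t_c = Σ P_i·t̄_i / ΣP_i = 0.5617 h (block centres at 0.25, 0.75, 1.25 h).
Hydrograph peak occurs at t = 3 h, so basin lag t_L = 3 − 0.5617 = 2.44 h.

t_L ≈ 2.44 h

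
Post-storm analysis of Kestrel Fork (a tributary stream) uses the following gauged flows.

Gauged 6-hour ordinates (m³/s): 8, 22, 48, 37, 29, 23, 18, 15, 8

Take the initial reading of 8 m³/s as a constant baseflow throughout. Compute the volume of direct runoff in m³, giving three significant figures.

V ≈ 2.94 × 10^6 m³

Direct-runoff ordinates (Q − Q_b): 0.0, 14.0, 40.0, 29.0, 21.0, 15.0, 10.0, 7.0, 0.0 m³/s.
ΣQ_DR = 136.0 m³/s.
With Δt = 6 h = 21600 s, V = ΣQ_DR · Δt = 136.0 × 21600 = 2.94 × 10^6 m³.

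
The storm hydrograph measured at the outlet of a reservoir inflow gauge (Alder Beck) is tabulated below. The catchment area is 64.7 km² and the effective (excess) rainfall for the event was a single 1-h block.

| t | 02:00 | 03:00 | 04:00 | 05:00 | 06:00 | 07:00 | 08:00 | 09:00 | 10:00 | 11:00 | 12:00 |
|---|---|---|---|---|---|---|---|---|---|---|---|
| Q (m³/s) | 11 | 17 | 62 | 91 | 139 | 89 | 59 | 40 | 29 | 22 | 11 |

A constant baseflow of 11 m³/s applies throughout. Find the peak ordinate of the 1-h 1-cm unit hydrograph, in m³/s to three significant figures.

U_p ≈ 51.2 m³/s

Direct runoff: 0.0, 6.0, 51.0, 80.0, 128.0, 78.0, 48.0, 29.0, 18.0, 11.0, 0.0 m³/s; ΣQ_DR = 449.0 m³/s, peak = 128.0 m³/s.
Runoff depth d = ΣQ_DR·Δt / A = 449.0 × 3600 / (64.7 km²) = 24.98 mm.
The 1-cm UH is the DRH scaled by (10 mm)/d, so U_p = 128.0 × 10/24.98 = 51.2 m³/s.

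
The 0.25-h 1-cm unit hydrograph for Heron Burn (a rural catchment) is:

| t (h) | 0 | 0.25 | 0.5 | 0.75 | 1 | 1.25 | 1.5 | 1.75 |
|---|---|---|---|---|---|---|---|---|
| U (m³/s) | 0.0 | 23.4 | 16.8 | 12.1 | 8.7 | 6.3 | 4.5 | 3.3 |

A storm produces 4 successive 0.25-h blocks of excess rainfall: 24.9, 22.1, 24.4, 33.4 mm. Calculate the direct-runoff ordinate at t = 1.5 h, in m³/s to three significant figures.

Q ≈ 86.8 m³/s

By discrete convolution, Q_j = Σ (P_i / 10 mm) · U_{j−i}.
At t = 1.5 h (j=6): Q = (24.9/10)·4.5 + (22.1/10)·6.3 + (24.4/10)·8.7 + (33.4/10)·12.1 = 86.8 m³/s.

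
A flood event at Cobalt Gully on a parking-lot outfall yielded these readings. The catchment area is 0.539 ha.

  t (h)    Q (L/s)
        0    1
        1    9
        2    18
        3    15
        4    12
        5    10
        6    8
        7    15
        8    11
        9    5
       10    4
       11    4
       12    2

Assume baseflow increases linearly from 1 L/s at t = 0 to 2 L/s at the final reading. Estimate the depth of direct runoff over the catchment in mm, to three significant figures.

Direct runoff: 0.00, 7.92, 16.83, 13.75, 10.67, 8.58, 6.50, 13.42, 9.33, 3.25, 2.17, 2.08, 0.00 L/s; ΣQ_DR = 94.50 L/s.
V = ΣQ_DR · Δt = 94.50 × 3600 s = 3.402 × 10^5 L.
Over A = 0.539 ha, depth = V / A = 63.1 mm.

d ≈ 63.1 mm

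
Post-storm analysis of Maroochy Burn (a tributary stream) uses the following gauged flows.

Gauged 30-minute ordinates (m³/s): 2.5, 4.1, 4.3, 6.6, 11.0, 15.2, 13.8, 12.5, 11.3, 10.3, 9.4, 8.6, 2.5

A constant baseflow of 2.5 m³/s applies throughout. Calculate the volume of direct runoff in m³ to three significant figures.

V ≈ 1.43 × 10^5 m³

Direct-runoff ordinates (Q − Q_b): 0.0, 1.6, 1.8, 4.1, 8.5, 12.7, 11.3, 10.0, 8.8, 7.8, 6.9, 6.1, 0.0 m³/s.
ΣQ_DR = 79.60 m³/s.
With Δt = 0.5 h = 1800 s, V = ΣQ_DR · Δt = 79.60 × 1800 = 1.43 × 10^5 m³.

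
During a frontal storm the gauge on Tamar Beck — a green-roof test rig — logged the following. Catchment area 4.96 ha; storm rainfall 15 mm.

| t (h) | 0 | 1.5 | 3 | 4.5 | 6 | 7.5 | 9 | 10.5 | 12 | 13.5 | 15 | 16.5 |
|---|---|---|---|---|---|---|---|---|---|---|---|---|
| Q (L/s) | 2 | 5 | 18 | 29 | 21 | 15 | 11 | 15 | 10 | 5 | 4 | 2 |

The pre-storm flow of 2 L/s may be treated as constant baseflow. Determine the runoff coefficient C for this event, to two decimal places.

C ≈ 0.82

ΣQ_DR = 113.0 L/s; V = ΣQ_DR·Δt = 6.102 × 10^5 L.
Runoff depth d = V / A = 12.30 mm.
C = d / P = 12.30 / 15 = 0.82.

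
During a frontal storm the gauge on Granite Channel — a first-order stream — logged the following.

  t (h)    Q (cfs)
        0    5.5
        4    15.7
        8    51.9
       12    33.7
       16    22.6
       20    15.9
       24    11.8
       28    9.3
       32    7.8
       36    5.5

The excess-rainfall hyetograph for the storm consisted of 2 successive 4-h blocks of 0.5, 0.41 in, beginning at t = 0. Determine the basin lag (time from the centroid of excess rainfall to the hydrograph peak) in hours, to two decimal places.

Centroid of excess rainfall: t_c = Σ P_i·t̄_i / ΣP_i = 3.8022 h (block centres at 2, 6 h).
Hydrograph peak occurs at t = 8 h, so basin lag t_L = 8 − 3.8022 = 4.20 h.

t_L ≈ 4.20 h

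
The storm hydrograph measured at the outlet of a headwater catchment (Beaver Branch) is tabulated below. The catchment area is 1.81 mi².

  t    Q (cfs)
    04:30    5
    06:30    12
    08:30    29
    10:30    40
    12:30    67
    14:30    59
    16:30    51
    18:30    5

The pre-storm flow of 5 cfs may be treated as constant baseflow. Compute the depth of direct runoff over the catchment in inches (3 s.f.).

d ≈ 0.390 in

Direct runoff: 0.0, 7.0, 24.0, 35.0, 62.0, 54.0, 46.0, 0.0 cfs; ΣQ_DR = 228.0 cfs.
V = ΣQ_DR · Δt = 228.0 × 7200 s = 1.642 × 10^6 ft³.
Over A = 1.81 mi², depth = V / A = 0.390 in.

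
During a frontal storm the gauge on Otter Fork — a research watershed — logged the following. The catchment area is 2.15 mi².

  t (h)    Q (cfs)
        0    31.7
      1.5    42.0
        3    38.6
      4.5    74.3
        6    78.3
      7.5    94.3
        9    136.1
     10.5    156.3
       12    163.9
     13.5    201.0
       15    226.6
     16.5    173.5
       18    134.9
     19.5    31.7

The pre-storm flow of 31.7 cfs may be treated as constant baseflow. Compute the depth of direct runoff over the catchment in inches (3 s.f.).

Direct runoff: 0.0, 10.3, 6.9, 42.6, 46.6, 62.6, 104.4, 124.6, 132.2, 169.3, 194.9, 141.8, 103.2, 0.0 cfs; ΣQ_DR = 1139 cfs.
V = ΣQ_DR · Δt = 1139 × 5400 s = 6.153 × 10^6 ft³.
Over A = 2.15 mi², depth = V / A = 1.23 in.

d ≈ 1.23 in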